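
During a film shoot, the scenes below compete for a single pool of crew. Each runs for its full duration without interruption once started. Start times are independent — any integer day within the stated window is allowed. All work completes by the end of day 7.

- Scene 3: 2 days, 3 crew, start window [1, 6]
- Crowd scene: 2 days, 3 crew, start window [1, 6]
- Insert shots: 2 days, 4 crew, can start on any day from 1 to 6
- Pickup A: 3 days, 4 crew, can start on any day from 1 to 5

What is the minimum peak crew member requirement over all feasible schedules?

6

Early-start (Scene 3@1, Crowd scene@1, Insert shots@1, Pickup A@1) gives peak 14: d1:14  d2:14  d3:4  d4:0  d5:0  d6:0  d7:0.
Shift Insert shots→3, Pickup A→5.
Schedule Scene 3@1, Crowd scene@1, Insert shots@3, Pickup A@5: d1:6  d2:6  d3:4  d4:4  d5:4  d6:4  d7:4 — peak 6.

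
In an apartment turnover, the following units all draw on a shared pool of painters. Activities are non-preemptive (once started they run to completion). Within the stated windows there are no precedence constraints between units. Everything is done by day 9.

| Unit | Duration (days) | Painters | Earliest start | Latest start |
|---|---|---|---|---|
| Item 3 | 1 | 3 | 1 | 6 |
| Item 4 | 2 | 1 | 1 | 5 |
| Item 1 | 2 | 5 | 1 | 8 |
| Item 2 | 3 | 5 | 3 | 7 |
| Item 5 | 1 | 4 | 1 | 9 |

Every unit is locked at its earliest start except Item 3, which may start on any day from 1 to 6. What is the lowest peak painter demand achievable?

Item 3@1: d1:13  d2:6  d3:5  d4:5  d5:5  d6:0  d7:0  d8:0  d9:0 → peak 13
Item 3@2: d1:10  d2:9  d3:5  d4:5  d5:5  d6:0  d7:0  d8:0  d9:0 → peak 10
Item 3@3: d1:10  d2:6  d3:8  d4:5  d5:5  d6:0  d7:0  d8:0  d9:0 → peak 10
Item 3@4: d1:10  d2:6  d3:5  d4:8  d5:5  d6:0  d7:0  d8:0  d9:0 → peak 10
Item 3@5: d1:10  d2:6  d3:5  d4:5  d5:8  d6:0  d7:0  d8:0  d9:0 → peak 10
Item 3@6: d1:10  d2:6  d3:5  d4:5  d5:5  d6:3  d7:0  d8:0  d9:0 → peak 10
Best is Item 3@2, peak 10.

10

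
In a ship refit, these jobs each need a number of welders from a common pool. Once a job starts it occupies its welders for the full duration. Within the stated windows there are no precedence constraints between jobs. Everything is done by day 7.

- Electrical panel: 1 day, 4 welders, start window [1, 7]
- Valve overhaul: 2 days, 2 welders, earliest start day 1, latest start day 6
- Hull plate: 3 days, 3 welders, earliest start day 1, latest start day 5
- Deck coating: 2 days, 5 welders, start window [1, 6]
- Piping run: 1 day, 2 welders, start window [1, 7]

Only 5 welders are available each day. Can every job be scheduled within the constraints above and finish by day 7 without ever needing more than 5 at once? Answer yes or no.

Schedule Electrical panel@1, Valve overhaul@2, Hull plate@2, Deck coating@5, Piping run@4: d1:4  d2:5  d3:5  d4:5  d5:5  d6:5  d7:0 — peak 5 ≤ 5.

yes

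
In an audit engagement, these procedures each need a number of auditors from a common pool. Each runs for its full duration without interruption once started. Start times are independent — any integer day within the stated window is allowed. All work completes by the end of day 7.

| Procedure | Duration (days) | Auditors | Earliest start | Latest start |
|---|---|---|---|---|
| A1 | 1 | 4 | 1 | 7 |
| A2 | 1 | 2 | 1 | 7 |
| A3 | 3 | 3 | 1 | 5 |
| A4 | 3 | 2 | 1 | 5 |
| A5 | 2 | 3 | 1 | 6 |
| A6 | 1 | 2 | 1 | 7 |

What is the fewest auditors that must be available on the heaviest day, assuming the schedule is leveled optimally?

Early-start (A1@1, A2@1, A3@1, A4@1, A5@1, A6@1) gives peak 16: d1:16  d2:8  d3:5  d4:0  d5:0  d6:0  d7:0.
Shift A2→2, A3→2, A4→3, A5→5, A6→6.
Schedule A1@1, A2@2, A3@2, A4@3, A5@5, A6@6: d1:4  d2:5  d3:5  d4:5  d5:5  d6:5  d7:0 — peak 5.
Total auditor-days = 29 over 7 days ⇒ peak ≥ ⌈29/7⌉ = 5, so 5 is optimal.

5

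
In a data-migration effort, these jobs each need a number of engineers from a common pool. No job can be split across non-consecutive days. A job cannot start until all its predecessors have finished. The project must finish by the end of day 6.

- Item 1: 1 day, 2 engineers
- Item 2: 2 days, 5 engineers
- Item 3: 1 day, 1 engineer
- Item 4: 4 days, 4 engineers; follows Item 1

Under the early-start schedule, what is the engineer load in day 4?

At early start, day 4 has: Item 4.
Demand: 4 = 4.

4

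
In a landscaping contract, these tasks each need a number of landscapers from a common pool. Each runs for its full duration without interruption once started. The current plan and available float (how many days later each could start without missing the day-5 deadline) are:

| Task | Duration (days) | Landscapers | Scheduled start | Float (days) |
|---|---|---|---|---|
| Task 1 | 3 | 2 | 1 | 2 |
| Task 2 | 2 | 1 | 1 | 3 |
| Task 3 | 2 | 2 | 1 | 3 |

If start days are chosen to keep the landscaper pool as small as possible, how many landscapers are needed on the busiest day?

3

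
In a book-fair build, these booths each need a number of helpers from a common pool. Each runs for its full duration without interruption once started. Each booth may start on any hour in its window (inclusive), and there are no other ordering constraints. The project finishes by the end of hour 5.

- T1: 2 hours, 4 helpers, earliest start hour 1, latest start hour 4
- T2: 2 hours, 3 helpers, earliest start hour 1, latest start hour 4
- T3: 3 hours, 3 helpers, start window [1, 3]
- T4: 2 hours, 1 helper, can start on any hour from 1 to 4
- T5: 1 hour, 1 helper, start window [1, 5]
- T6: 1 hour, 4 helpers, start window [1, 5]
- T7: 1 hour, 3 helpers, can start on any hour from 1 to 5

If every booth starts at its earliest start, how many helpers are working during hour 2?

At early start, hour 2 has: T1, T2, T3, T4.
Demand: 4 + 3 + 3 + 1 = 11.

11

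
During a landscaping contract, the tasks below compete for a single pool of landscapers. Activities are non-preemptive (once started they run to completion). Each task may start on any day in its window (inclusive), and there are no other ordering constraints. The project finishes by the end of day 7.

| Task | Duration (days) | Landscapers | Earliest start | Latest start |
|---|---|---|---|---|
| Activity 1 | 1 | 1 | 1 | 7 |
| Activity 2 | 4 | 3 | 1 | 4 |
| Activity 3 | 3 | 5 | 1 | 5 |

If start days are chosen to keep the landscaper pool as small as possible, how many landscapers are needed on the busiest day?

5

Early-start (Activity 1@1, Activity 2@1, Activity 3@1) gives peak 9: d1:9  d2:8  d3:8  d4:3  d5:0  d6:0  d7:0.
Shift Activity 3→5.
Schedule Activity 1@1, Activity 2@1, Activity 3@5: d1:4  d2:3  d3:3  d4:3  d5:5  d6:5  d7:5 — peak 5.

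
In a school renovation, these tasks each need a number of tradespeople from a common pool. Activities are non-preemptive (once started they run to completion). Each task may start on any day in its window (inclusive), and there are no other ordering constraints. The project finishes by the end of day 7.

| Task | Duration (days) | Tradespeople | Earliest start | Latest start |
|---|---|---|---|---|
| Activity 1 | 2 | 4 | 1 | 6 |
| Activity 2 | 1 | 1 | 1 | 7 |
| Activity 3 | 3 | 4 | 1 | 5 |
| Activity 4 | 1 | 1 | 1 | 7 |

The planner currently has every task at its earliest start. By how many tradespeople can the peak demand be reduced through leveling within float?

6

Early-start peak: d1:10  d2:8  d3:4  d4:0  d5:0  d6:0  d7:0 ⇒ 10.
Leveled (Activity 1@1, Activity 2@3, Activity 3@4, Activity 4@3): d1:4  d2:4  d3:2  d4:4  d5:4  d6:4  d7:0 ⇒ 4.
Reduction 10 − 4 = 6.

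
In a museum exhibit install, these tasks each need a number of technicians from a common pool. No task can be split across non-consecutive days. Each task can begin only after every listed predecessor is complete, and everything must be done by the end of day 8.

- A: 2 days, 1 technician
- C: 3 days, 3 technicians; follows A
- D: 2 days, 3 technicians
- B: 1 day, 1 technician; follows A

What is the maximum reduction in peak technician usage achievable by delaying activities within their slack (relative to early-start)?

1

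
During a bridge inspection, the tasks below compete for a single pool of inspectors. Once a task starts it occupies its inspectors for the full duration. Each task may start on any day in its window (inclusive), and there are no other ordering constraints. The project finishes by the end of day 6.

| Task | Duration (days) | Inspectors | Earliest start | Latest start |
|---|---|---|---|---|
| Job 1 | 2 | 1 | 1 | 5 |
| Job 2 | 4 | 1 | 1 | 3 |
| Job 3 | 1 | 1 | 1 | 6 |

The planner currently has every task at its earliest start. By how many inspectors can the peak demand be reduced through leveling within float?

1

Early-start peak: d1:3  d2:2  d3:1  d4:1  d5:0  d6:0 ⇒ 3.
Leveled (Job 1@1, Job 2@1, Job 3@3): d1:2  d2:2  d3:2  d4:1  d5:0  d6:0 ⇒ 2.
Reduction 3 − 2 = 1.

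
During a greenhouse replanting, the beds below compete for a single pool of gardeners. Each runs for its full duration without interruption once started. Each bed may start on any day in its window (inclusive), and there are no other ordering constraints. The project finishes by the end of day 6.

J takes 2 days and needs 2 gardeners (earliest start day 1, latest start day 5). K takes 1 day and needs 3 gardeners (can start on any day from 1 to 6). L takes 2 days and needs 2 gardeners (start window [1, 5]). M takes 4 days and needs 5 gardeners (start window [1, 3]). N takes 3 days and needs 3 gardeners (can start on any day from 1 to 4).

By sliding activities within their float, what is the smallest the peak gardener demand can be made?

Early-start (J@1, K@1, L@1, M@1, N@1) gives peak 15: d1:15  d2:12  d3:8  d4:5  d5:0  d6:0.
Shift M→3, N→2.
Schedule J@1, K@1, L@1, M@3, N@2: d1:7  d2:7  d3:8  d4:8  d5:5  d6:5 — peak 8.

8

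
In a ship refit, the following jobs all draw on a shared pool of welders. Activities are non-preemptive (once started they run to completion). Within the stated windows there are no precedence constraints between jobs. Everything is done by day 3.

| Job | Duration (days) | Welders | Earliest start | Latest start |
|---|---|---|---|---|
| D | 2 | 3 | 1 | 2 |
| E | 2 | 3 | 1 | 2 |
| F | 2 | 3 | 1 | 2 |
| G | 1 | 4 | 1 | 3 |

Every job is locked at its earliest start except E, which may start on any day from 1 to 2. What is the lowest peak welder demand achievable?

10

E@1: d1:13  d2:9  d3:0 → peak 13
E@2: d1:10  d2:9  d3:3 → peak 10
Best is E@2, peak 10.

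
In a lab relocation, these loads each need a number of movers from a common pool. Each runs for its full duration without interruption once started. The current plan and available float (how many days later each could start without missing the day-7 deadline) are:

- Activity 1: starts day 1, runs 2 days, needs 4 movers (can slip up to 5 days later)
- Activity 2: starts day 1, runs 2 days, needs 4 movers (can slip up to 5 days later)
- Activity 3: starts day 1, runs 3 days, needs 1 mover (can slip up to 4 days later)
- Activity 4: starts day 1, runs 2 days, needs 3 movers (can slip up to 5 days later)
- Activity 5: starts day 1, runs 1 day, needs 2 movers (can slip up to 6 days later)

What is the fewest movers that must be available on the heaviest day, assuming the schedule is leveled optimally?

Early-start (Activity 1@1, Activity 2@1, Activity 3@1, Activity 4@1, Activity 5@1) gives peak 14: d1:14  d2:12  d3:1  d4:0  d5:0  d6:0  d7:0.
Shift Activity 2→3, Activity 3→5, Activity 4→5, Activity 5→7.
Schedule Activity 1@1, Activity 2@3, Activity 3@5, Activity 4@5, Activity 5@7: d1:4  d2:4  d3:4  d4:4  d5:4  d6:4  d7:3 — peak 4.
Total mover-days = 27 over 7 days ⇒ peak ≥ ⌈27/7⌉ = 4, so 4 is optimal.

4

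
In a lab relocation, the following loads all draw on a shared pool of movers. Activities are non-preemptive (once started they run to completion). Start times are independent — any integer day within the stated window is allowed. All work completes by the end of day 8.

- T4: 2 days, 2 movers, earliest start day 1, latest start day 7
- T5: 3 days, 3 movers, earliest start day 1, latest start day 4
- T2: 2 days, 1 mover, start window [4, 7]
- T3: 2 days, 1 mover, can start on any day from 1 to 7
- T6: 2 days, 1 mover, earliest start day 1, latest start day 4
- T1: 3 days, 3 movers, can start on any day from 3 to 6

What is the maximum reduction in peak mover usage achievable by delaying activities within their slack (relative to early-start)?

3

Early-start peak: d1:7  d2:7  d3:6  d4:4  d5:4  d6:0  d7:0  d8:0 ⇒ 7.
Leveled (T4@1, T5@3, T2@4, T3@1, T6@1, T1@6): d1:4  d2:4  d3:3  d4:4  d5:4  d6:3  d7:3  d8:3 ⇒ 4.
Reduction 7 − 4 = 3.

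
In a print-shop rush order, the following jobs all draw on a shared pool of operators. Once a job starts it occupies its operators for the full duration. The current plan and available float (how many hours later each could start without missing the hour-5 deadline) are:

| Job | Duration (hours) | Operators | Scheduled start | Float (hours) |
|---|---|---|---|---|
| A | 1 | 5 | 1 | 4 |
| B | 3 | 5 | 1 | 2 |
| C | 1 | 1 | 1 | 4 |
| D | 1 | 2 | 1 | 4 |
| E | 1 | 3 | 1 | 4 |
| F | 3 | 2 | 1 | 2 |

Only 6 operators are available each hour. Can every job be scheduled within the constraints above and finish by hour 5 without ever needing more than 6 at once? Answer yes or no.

no

Total operator-hours = 32; over 5 hours the average is 32/5 > 6, so some hour must exceed 6.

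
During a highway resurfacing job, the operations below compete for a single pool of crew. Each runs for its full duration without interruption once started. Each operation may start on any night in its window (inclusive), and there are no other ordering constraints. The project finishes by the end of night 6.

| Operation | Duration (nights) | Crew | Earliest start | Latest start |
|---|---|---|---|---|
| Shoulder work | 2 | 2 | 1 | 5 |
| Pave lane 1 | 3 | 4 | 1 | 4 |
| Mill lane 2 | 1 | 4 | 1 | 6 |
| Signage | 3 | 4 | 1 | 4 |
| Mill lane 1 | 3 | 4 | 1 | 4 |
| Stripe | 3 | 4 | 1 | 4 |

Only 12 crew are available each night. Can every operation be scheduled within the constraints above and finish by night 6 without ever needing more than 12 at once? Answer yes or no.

Schedule Shoulder work@1, Pave lane 1@1, Mill lane 2@1, Signage@2, Mill lane 1@3, Stripe@4: n1:10  n2:10  n3:12  n4:12  n5:8  n6:4 — peak 12 ≤ 12.

yes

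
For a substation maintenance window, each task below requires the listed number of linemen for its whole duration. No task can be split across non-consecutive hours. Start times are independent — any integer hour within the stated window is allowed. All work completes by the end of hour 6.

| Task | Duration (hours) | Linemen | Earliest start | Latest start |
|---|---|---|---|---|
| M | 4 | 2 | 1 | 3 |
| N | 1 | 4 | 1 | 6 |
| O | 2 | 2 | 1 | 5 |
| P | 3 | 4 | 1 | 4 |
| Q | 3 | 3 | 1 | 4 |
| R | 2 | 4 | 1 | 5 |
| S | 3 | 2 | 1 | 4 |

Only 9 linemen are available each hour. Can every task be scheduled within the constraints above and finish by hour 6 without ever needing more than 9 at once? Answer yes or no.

yes

Schedule M@1, N@1, O@2, P@4, Q@1, R@5, S@2: h1:9  h2:9  h3:9  h4:8  h5:8  h6:8 — peak 9 ≤ 9.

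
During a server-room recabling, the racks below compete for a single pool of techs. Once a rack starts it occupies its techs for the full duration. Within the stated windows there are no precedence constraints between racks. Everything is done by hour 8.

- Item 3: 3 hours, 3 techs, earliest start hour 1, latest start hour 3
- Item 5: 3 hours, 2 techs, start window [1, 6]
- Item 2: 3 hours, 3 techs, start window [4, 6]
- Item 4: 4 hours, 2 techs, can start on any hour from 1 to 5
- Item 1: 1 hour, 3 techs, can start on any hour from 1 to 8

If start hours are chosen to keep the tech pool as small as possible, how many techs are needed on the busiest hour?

Early-start (Item 3@1, Item 5@1, Item 2@4, Item 4@1, Item 1@1) gives peak 10: h1:10  h2:7  h3:7  h4:5  h5:3  h6:3  h7:0  h8:0.
Shift Item 4→4, Item 1→7.
Schedule Item 3@1, Item 5@1, Item 2@4, Item 4@4, Item 1@7: h1:5  h2:5  h3:5  h4:5  h5:5  h6:5  h7:5  h8:0 — peak 5.
Total tech-hours = 35 over 8 hours ⇒ peak ≥ ⌈35/8⌉ = 5, so 5 is optimal.

5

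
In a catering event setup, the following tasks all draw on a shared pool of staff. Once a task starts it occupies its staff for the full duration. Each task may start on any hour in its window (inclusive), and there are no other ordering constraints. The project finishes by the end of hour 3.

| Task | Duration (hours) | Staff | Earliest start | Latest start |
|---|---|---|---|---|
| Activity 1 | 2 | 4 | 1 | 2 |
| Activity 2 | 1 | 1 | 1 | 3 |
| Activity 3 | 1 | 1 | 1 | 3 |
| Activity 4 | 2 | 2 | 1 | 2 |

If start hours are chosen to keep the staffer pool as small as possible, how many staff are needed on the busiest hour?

Early-start (Activity 1@1, Activity 2@1, Activity 3@1, Activity 4@1) gives peak 8: h1:8  h2:6  h3:0.
Shift Activity 4→2.
Schedule Activity 1@1, Activity 2@1, Activity 3@1, Activity 4@2: h1:6  h2:6  h3:2 — peak 6.

6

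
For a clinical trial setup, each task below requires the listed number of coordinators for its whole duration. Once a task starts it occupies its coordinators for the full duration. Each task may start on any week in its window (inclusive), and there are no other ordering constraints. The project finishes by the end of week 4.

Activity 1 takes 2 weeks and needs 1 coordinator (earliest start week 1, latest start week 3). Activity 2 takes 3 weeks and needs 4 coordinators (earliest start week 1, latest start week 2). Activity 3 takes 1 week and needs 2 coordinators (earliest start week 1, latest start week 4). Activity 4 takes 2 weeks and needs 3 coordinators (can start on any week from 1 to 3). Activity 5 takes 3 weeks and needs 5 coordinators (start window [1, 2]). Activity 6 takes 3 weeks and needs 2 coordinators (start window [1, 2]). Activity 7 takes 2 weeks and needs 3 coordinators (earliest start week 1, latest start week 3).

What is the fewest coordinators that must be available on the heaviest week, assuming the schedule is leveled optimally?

15

Early-start (Activity 1@1, Activity 2@1, Activity 3@1, Activity 4@1, Activity 5@1, Activity 6@1, Activity 7@1) gives peak 20: w1:20  w2:18  w3:11  w4:0.
Shift Activity 6→2, Activity 7→3.
Schedule Activity 1@1, Activity 2@1, Activity 3@1, Activity 4@1, Activity 5@1, Activity 6@2, Activity 7@3: w1:15  w2:15  w3:14  w4:5 — peak 15.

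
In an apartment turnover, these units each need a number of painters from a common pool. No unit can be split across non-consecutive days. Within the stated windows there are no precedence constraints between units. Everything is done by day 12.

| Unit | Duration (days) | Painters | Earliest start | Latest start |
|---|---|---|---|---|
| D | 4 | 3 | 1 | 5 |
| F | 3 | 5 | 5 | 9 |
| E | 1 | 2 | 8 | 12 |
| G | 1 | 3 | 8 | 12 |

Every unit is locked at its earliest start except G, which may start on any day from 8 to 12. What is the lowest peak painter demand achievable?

5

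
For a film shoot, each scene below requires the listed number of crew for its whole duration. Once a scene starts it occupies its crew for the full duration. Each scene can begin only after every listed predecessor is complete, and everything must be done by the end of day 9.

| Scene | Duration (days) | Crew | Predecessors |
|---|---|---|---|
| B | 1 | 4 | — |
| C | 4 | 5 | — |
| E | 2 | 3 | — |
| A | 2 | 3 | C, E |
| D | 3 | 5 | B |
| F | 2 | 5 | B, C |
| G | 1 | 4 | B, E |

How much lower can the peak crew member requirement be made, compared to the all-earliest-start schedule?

5

Early-start peak: d1:12  d2:13  d3:14  d4:10  d5:8  d6:8  d7:0  d8:0  d9:0 ⇒ 14.
Leveled (B@1, C@1, E@2, A@5, D@5, F@8, G@4): d1:9  d2:8  d3:8  d4:9  d5:8  d6:8  d7:5  d8:5  d9:5 ⇒ 9.
Reduction 14 − 9 = 5.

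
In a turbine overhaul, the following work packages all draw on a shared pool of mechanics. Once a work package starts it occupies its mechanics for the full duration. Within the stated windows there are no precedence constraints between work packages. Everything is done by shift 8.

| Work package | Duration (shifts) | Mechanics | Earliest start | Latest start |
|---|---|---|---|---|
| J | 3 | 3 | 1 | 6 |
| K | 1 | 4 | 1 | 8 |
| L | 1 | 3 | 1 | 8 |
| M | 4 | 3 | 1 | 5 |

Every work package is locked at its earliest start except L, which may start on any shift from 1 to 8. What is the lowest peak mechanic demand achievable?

10

L@1: s1:13  s2:6  s3:6  s4:3  s5:0  s6:0  s7:0  s8:0 → peak 13
L@2: s1:10  s2:9  s3:6  s4:3  s5:0  s6:0  s7:0  s8:0 → peak 10
L@3: s1:10  s2:6  s3:9  s4:3  s5:0  s6:0  s7:0  s8:0 → peak 10
L@4: s1:10  s2:6  s3:6  s4:6  s5:0  s6:0  s7:0  s8:0 → peak 10
L@5: s1:10  s2:6  s3:6  s4:3  s5:3  s6:0  s7:0  s8:0 → peak 10
L@6: s1:10  s2:6  s3:6  s4:3  s5:0  s6:3  s7:0  s8:0 → peak 10
L@7: s1:10  s2:6  s3:6  s4:3  s5:0  s6:0  s7:3  s8:0 → peak 10
L@8: s1:10  s2:6  s3:6  s4:3  s5:0  s6:0  s7:0  s8:3 → peak 10
Best is L@2, peak 10.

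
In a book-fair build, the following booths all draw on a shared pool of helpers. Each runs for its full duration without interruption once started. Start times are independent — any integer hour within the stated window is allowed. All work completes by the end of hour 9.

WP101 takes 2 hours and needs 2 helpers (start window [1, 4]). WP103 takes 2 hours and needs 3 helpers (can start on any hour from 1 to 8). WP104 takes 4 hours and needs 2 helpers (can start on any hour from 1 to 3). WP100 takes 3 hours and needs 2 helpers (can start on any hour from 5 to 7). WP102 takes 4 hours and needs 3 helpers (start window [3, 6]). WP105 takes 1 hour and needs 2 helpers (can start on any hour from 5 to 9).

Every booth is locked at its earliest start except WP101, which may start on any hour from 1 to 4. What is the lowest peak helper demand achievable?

7

WP101@1: h1:7  h2:7  h3:5  h4:5  h5:7  h6:5  h7:2  h8:0  h9:0 → peak 7
WP101@2: h1:5  h2:7  h3:7  h4:5  h5:7  h6:5  h7:2  h8:0  h9:0 → peak 7
WP101@3: h1:5  h2:5  h3:7  h4:7  h5:7  h6:5  h7:2  h8:0  h9:0 → peak 7
WP101@4: h1:5  h2:5  h3:5  h4:7  h5:9  h6:5  h7:2  h8:0  h9:0 → peak 9
Best is WP101@1, peak 7.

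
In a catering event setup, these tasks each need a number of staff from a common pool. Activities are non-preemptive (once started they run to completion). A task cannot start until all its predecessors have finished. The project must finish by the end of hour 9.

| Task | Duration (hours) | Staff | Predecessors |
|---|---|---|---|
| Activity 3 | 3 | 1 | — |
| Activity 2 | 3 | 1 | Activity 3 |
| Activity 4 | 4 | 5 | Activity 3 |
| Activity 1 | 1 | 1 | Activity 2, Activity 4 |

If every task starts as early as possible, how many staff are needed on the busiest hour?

6

Early-start schedule: Activity 3@1, Activity 2@4, Activity 4@4, Activity 1@8.
Load per hour: hour 1: 1, hour 2: 1, hour 3: 1, hour 4: 6, hour 5: 6, hour 6: 6, hour 7: 5, hour 8: 1, hour 9: 0.
Peak is 6.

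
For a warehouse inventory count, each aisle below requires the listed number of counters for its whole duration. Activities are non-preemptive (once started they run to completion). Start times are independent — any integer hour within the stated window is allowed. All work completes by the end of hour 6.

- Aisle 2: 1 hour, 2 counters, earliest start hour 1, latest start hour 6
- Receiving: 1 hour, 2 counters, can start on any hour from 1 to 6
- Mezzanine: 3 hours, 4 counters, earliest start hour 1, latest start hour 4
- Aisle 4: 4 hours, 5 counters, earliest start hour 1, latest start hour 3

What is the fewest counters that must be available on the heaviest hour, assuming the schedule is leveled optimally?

Early-start (Aisle 2@1, Receiving@1, Mezzanine@1, Aisle 4@1) gives peak 13: h1:13  h2:9  h3:9  h4:5  h5:0  h6:0.
Shift Aisle 4→2.
Schedule Aisle 2@1, Receiving@1, Mezzanine@1, Aisle 4@2: h1:8  h2:9  h3:9  h4:5  h5:5  h6:0 — peak 9.

9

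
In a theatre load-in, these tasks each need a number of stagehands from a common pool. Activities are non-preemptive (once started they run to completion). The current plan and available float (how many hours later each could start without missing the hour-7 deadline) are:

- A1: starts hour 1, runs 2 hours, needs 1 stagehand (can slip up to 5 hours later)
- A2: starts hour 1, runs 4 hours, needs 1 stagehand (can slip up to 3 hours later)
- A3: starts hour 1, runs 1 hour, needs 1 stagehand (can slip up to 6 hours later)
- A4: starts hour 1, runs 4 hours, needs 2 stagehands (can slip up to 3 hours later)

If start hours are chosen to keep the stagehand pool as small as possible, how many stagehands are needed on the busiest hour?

3

Early-start (A1@1, A2@1, A3@1, A4@1) gives peak 5: h1:5  h2:4  h3:3  h4:3  h5:0  h6:0  h7:0.
Shift A4→3.
Schedule A1@1, A2@1, A3@1, A4@3: h1:3  h2:2  h3:3  h4:3  h5:2  h6:2  h7:0 — peak 3.
Total stagehand-hours = 15 over 7 hours ⇒ peak ≥ ⌈15/7⌉ = 3, so 3 is optimal.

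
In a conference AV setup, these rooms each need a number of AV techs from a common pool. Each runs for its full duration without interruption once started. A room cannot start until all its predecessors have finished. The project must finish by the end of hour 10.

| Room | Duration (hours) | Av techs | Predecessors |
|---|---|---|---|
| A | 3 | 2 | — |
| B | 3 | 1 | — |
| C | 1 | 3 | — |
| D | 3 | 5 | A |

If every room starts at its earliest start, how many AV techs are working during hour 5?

5

At early start, hour 5 has: D.
Demand: 5 = 5.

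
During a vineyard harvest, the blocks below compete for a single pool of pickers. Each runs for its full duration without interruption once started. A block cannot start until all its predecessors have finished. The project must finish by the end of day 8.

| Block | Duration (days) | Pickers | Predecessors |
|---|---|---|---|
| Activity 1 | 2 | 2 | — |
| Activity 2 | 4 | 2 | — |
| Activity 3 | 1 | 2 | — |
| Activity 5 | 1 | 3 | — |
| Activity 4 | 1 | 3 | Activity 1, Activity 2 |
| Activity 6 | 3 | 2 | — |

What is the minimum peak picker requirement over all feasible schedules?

Early-start (Activity 1@1, Activity 2@1, Activity 3@1, Activity 5@1, Activity 4@5, Activity 6@1) gives peak 11: d1:11  d2:6  d3:4  d4:2  d5:3  d6:0  d7:0  d8:0.
Shift Activity 3→3, Activity 5→7, Activity 4→8, Activity 6→4.
Schedule Activity 1@1, Activity 2@1, Activity 3@3, Activity 5@7, Activity 4@8, Activity 6@4: d1:4  d2:4  d3:4  d4:4  d5:2  d6:2  d7:3  d8:3 — peak 4.
Total picker-days = 26 over 8 days ⇒ peak ≥ ⌈26/8⌉ = 4, so 4 is optimal.

4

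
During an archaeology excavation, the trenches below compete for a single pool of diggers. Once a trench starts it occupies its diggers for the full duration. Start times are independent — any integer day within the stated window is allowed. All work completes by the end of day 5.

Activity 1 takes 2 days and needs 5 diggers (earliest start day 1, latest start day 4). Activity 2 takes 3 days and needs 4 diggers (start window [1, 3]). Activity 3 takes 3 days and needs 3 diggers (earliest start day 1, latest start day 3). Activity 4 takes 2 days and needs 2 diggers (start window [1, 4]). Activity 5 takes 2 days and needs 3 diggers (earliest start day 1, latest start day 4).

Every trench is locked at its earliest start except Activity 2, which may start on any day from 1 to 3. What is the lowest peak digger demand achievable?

13

Activity 2@1: d1:17  d2:17  d3:7  d4:0  d5:0 → peak 17
Activity 2@2: d1:13  d2:17  d3:7  d4:4  d5:0 → peak 17
Activity 2@3: d1:13  d2:13  d3:7  d4:4  d5:4 → peak 13
Best is Activity 2@3, peak 13.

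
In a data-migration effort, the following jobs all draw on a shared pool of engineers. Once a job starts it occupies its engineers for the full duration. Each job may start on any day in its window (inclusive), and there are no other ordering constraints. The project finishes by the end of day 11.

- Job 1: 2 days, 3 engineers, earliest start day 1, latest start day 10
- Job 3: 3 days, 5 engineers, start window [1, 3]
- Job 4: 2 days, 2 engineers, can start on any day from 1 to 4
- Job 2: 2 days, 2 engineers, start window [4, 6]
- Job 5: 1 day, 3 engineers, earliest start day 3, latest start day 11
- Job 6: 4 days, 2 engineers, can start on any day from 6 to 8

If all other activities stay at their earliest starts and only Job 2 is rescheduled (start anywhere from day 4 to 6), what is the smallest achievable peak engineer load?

10

Job 2@4: d1:10  d2:10  d3:8  d4:2  d5:2  d6:2  d7:2  d8:2  d9:2  d10:0  d11:0 → peak 10
Job 2@5: d1:10  d2:10  d3:8  d4:0  d5:2  d6:4  d7:2  d8:2  d9:2  d10:0  d11:0 → peak 10
Job 2@6: d1:10  d2:10  d3:8  d4:0  d5:0  d6:4  d7:4  d8:2  d9:2  d10:0  d11:0 → peak 10
Best is Job 2@4, peak 10.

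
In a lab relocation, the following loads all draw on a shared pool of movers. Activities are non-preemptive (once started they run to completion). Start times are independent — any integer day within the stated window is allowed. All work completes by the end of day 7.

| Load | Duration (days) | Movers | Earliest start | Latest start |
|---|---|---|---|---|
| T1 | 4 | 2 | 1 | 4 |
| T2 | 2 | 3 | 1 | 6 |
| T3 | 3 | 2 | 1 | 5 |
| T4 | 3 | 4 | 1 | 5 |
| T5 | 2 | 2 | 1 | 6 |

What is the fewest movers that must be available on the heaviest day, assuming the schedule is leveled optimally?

Early-start (T1@1, T2@1, T3@1, T4@1, T5@1) gives peak 13: d1:13  d2:13  d3:8  d4:2  d5:0  d6:0  d7:0.
Shift T3→3, T4→5, T5→3.
Schedule T1@1, T2@1, T3@3, T4@5, T5@3: d1:5  d2:5  d3:6  d4:6  d5:6  d6:4  d7:4 — peak 6.
Total mover-days = 36 over 7 days ⇒ peak ≥ ⌈36/7⌉ = 6, so 6 is optimal.

6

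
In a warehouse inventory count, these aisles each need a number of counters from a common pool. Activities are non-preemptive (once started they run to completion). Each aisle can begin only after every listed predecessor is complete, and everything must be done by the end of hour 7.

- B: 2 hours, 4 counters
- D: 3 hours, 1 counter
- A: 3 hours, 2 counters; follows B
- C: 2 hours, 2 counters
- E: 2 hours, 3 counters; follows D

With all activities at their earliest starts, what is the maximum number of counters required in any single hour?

7

Early-start schedule: B@1, D@1, A@3, C@1, E@4.
Load per hour: hour 1: 7, hour 2: 7, hour 3: 3, hour 4: 5, hour 5: 5, hour 6: 0, hour 7: 0.
Peak is 7.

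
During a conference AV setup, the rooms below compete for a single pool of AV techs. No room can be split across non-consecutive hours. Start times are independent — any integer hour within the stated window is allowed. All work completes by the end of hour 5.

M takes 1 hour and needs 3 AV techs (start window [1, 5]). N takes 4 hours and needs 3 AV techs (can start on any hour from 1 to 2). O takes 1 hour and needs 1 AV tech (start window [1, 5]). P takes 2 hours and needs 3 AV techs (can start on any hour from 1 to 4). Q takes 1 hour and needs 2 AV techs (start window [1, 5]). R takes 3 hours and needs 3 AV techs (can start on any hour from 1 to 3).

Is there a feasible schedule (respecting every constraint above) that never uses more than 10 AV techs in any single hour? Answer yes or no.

yes

Schedule M@1, N@2, O@1, P@1, Q@2, R@3: h1:7  h2:8  h3:6  h4:6  h5:6 — peak 8 ≤ 10.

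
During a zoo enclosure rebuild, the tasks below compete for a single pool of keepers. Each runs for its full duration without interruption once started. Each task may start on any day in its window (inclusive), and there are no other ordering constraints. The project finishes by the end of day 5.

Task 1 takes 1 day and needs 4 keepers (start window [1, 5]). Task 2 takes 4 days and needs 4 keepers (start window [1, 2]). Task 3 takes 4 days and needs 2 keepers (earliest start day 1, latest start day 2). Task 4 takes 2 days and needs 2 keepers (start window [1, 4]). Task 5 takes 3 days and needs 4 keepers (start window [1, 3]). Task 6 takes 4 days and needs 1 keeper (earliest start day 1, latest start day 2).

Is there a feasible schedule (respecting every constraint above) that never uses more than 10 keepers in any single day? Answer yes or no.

no

The minimum achievable peak is 11; 10 < 11, so no feasible schedule stays within the cap.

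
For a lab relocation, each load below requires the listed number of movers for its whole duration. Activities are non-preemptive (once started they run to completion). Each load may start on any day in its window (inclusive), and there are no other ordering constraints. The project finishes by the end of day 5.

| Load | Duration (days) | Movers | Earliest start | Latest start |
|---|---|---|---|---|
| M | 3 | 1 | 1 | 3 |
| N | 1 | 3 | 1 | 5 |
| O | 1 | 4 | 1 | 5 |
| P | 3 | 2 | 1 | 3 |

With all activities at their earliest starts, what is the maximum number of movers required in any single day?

Early-start schedule: M@1, N@1, O@1, P@1.
Load per day: day 1: 10, day 2: 3, day 3: 3, day 4: 0, day 5: 0.
Peak is 10.

10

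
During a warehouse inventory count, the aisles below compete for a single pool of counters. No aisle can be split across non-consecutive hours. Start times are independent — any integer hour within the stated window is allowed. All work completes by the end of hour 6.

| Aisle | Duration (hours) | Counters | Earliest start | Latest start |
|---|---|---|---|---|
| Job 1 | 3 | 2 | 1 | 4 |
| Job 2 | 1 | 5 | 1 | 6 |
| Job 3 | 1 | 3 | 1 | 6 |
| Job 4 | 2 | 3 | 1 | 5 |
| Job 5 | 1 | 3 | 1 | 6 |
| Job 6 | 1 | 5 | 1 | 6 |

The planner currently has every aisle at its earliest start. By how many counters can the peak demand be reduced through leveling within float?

16

Early-start peak: h1:21  h2:5  h3:2  h4:0  h5:0  h6:0 ⇒ 21.
Leveled (Job 1@1, Job 2@4, Job 3@1, Job 4@2, Job 5@5, Job 6@6): h1:5  h2:5  h3:5  h4:5  h5:3  h6:5 ⇒ 5.
Reduction 21 − 5 = 16.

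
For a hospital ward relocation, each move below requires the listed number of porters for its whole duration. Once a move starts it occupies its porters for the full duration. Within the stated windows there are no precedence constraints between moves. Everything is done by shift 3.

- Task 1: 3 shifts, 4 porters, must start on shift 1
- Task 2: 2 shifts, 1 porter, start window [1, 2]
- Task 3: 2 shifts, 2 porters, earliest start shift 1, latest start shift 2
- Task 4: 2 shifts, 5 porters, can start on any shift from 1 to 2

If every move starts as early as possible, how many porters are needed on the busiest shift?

12

Early-start schedule: Task 1@1, Task 2@1, Task 3@1, Task 4@1.
Load per shift: shift 1: 12, shift 2: 12, shift 3: 4.
Peak is 12.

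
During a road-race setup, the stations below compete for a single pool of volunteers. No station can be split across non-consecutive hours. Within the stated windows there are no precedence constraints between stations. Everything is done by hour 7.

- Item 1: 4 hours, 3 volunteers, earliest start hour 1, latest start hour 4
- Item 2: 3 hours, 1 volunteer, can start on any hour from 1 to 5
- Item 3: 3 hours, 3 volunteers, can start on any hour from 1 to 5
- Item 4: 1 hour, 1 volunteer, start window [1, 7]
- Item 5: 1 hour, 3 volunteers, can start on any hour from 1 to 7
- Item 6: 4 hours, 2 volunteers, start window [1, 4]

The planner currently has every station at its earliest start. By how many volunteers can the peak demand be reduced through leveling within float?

Early-start peak: h1:13  h2:9  h3:9  h4:5  h5:0  h6:0  h7:0 ⇒ 13.
Leveled (Item 1@1, Item 2@1, Item 3@5, Item 4@1, Item 5@6, Item 6@2): h1:5  h2:6  h3:6  h4:5  h5:5  h6:6  h7:3 ⇒ 6.
Reduction 13 − 6 = 7.

7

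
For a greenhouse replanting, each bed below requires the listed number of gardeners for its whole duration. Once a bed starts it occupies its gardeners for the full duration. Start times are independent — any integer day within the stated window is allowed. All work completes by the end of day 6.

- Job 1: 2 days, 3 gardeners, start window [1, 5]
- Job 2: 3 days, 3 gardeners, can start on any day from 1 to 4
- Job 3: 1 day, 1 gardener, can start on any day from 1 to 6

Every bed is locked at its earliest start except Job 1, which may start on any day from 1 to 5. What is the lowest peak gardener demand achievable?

Job 1@1: d1:7  d2:6  d3:3  d4:0  d5:0  d6:0 → peak 7
Job 1@2: d1:4  d2:6  d3:6  d4:0  d5:0  d6:0 → peak 6
Job 1@3: d1:4  d2:3  d3:6  d4:3  d5:0  d6:0 → peak 6
Job 1@4: d1:4  d2:3  d3:3  d4:3  d5:3  d6:0 → peak 4
Job 1@5: d1:4  d2:3  d3:3  d4:0  d5:3  d6:3 → peak 4
Best is Job 1@4, peak 4.

4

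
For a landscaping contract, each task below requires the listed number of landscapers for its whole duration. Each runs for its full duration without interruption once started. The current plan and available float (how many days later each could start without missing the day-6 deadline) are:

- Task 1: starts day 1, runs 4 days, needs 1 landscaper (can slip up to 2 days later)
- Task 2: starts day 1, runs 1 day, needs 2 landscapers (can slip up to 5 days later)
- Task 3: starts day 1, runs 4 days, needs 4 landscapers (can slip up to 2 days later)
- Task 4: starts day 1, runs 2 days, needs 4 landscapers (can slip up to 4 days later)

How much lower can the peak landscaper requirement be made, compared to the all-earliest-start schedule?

Early-start peak: d1:11  d2:9  d3:5  d4:5  d5:0  d6:0 ⇒ 11.
Leveled (Task 1@1, Task 2@5, Task 3@1, Task 4@5): d1:5  d2:5  d3:5  d4:5  d5:6  d6:4 ⇒ 6.
Reduction 11 − 6 = 5.

5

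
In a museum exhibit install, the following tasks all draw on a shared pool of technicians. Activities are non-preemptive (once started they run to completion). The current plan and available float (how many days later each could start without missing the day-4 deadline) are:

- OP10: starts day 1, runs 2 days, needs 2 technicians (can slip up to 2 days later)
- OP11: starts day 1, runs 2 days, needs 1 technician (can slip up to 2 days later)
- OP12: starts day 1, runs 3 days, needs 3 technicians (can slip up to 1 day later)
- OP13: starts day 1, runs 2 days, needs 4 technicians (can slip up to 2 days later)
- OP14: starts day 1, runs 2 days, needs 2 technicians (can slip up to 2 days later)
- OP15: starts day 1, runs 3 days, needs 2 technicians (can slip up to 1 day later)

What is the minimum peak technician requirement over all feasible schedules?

Early-start (OP10@1, OP11@1, OP12@1, OP13@1, OP14@1, OP15@1) gives peak 14: d1:14  d2:14  d3:5  d4:0.
Shift OP13→3.
Schedule OP10@1, OP11@1, OP12@1, OP13@3, OP14@1, OP15@1: d1:10  d2:10  d3:9  d4:4 — peak 10.

10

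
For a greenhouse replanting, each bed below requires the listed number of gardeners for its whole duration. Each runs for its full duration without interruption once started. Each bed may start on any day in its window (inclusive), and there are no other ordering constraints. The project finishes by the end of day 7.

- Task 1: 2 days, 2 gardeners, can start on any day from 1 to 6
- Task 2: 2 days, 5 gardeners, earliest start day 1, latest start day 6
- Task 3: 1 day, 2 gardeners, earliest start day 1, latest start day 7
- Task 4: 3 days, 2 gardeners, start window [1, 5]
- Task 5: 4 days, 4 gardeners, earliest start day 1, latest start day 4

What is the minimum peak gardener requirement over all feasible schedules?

Early-start (Task 1@1, Task 2@1, Task 3@1, Task 4@1, Task 5@1) gives peak 15: d1:15  d2:13  d3:6  d4:4  d5:0  d6:0  d7:0.
Shift Task 2→6, Task 4→3, Task 5→2.
Schedule Task 1@1, Task 2@6, Task 3@1, Task 4@3, Task 5@2: d1:4  d2:6  d3:6  d4:6  d5:6  d6:5  d7:5 — peak 6.
Total gardener-days = 38 over 7 days ⇒ peak ≥ ⌈38/7⌉ = 6, so 6 is optimal.

6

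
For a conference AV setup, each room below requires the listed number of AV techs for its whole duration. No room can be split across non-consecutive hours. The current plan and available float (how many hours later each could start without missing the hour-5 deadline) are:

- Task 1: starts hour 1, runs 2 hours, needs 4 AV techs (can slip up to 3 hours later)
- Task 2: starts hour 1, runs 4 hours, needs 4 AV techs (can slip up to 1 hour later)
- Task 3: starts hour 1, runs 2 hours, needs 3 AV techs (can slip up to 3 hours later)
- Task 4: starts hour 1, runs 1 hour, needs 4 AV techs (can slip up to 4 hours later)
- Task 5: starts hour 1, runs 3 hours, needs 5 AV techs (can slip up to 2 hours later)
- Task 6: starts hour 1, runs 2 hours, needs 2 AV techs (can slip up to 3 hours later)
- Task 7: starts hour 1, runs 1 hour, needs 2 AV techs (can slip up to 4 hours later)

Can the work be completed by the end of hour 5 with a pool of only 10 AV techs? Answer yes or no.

Total AV tech-hours = 55; over 5 hours the average is 55/5 > 10, so some hour must exceed 10.

no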